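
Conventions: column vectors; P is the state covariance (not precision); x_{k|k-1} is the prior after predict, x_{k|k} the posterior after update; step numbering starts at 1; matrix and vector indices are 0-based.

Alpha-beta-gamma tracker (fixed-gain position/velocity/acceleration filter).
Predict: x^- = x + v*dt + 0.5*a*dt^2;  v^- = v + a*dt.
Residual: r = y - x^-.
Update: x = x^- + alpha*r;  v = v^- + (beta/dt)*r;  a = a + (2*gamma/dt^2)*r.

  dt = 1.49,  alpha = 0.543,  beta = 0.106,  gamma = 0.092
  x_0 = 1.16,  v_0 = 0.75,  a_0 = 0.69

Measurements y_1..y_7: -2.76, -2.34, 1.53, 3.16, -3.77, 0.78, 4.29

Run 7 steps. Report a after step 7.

step 1: x_pred=3.0434  r=-5.8034  x^+=-0.1078  v^+=1.3652  a^+=0.2090
step 2: x_pred=2.1584  r=-4.4984  x^+=-0.2842  v^+=1.3567  a^+=-0.1638
step 3: x_pred=1.5553  r=-0.0253  x^+=1.5416  v^+=1.1108  a^+=-0.1659
step 4: x_pred=3.0125  r=0.1475  x^+=3.0926  v^+=0.8741  a^+=-0.1537
step 5: x_pred=4.2244  r=-7.9944  x^+=-0.1166  v^+=0.0764  a^+=-0.8162
step 6: x_pred=-0.9089  r=1.6889  x^+=0.0082  v^+=-1.0197  a^+=-0.6763
step 7: x_pred=-2.2619  r=6.5519  x^+=1.2958  v^+=-1.5612  a^+=-0.1333

a_post = -0.1333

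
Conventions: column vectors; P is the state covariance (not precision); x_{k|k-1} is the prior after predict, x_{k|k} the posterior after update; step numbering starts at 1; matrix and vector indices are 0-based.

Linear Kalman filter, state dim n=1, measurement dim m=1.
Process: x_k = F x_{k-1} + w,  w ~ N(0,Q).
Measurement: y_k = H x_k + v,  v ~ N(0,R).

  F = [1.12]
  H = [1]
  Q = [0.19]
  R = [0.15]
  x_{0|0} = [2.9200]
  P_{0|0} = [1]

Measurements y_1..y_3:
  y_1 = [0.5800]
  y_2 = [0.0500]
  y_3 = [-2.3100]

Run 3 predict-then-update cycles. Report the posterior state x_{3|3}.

step 1: x^-=[3.2704]  P^-=[1.4444]  S=[1.5944]  K=[0.9059]  nu=[-2.6904]  x^+=[0.8331]  P^+=[0.1359]
step 2: x^-=[0.9331]  P^-=[0.3605]  S=[0.5105]  K=[0.7061]  nu=[-0.8831]  x^+=[0.3095]  P^+=[0.1059]
step 3: x^-=[0.3466]  P^-=[0.3229]  S=[0.4729]  K=[0.6828]  nu=[-2.6566]  x^+=[-1.4673]  P^+=[0.1024]

x_post = [-1.4673]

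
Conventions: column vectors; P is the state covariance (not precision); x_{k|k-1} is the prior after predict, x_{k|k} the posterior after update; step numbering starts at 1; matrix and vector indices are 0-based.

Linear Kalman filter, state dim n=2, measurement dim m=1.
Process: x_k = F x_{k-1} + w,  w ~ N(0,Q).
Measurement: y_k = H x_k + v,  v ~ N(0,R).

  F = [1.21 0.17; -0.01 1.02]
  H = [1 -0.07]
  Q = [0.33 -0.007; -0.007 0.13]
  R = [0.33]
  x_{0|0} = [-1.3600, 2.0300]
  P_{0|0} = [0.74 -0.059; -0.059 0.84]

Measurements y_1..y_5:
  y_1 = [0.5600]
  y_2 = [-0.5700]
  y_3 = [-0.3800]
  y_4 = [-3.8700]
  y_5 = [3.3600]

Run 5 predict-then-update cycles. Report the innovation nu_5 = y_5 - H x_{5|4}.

step 1: x^-=[-1.3005, 2.0842]  P^-=[1.4134 0.0570; 0.0570 1.0052]  S=[1.7404]  K=[0.8098; -0.0077]  nu=[2.0064]  x^+=[0.3244, 2.0688]  P^+=[0.2720 0.0678; 0.0678 1.0051]
step 2: x^-=[0.7442, 2.1069]  P^-=[0.7852 0.2476; 0.2476 1.1744]  S=[1.0863]  K=[0.7069; 0.1522]  nu=[-1.1667]  x^+=[-0.0805, 1.9293]  P^+=[0.2424 0.1307; 0.1307 1.1492]
step 3: x^-=[0.2306, 1.9687]  P^-=[0.7719 0.3504; 0.3504 1.3230]  S=[1.0593]  K=[0.7055; 0.2434]  nu=[-0.4727]  x^+=[-0.1030, 1.8536]  P^+=[0.2446 0.1685; 0.1685 1.2602]
step 4: x^-=[0.1905, 1.8917]  P^-=[0.7939 0.4163; 0.4163 1.4377]  S=[1.0727]  K=[0.7130; 0.2942]  nu=[-3.9281]  x^+=[-2.6100, 0.7359]  P^+=[0.2487 0.1912; 0.1912 1.3449]
step 5: x^-=[-3.0330, 0.7767]  P^-=[0.8116 0.4589; 0.4589 1.5253]  S=[1.0848]  K=[0.7185; 0.3246]  nu=[6.4474]  x^+=[1.5996, 2.8694]  P^+=[0.2515 0.2059; 0.2059 1.4110]

innov = [6.4474]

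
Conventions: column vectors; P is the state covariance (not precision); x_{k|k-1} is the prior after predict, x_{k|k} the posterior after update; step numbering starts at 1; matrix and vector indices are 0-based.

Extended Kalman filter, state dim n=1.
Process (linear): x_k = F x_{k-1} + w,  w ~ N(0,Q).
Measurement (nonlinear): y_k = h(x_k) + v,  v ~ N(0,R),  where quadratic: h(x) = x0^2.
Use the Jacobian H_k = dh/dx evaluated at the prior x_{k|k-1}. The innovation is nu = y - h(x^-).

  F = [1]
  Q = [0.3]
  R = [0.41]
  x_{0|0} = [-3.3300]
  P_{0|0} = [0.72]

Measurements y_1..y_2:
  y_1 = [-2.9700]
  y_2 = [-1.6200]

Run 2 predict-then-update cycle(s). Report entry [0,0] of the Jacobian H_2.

step 1: x^-=[-3.3300]  P^-=[1.0200]  H_jac=[-6.6600]  S=[45.6527]  K=[-0.1488]  nu=[-14.0589]  x^+=[-1.2380]  P^+=[0.0092]
step 2: x^-=[-1.2380]  P^-=[0.3092]  H_jac=[-2.4760]  S=[2.3054]  K=[-0.3320]  nu=[-3.1527]  x^+=[-0.1912]  P^+=[0.0550]

H_jac[0,0] = -2.4760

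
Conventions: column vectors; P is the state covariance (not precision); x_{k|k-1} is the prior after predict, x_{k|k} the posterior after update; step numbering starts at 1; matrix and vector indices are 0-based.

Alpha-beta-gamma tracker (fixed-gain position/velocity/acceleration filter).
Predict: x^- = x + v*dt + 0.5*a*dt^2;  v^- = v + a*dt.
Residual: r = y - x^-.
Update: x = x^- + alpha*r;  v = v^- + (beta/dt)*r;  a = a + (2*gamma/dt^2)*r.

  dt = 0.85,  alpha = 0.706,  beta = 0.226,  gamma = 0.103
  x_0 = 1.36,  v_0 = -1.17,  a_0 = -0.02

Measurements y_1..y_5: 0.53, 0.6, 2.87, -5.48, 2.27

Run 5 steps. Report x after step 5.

x_post = 0.3783

step 1: x_pred=0.3583  r=0.1717  x^+=0.4795  v^+=-1.1413  a^+=0.0290
step 2: x_pred=-0.4802  r=1.0802  x^+=0.2824  v^+=-0.8295  a^+=0.3369
step 3: x_pred=-0.3009  r=3.1709  x^+=1.9377  v^+=0.3000  a^+=1.2410
step 4: x_pred=2.6410  r=-8.1210  x^+=-3.0924  v^+=-0.8044  a^+=-1.0744
step 5: x_pred=-4.1643  r=6.4343  x^+=0.3783  v^+=-0.0069  a^+=0.7601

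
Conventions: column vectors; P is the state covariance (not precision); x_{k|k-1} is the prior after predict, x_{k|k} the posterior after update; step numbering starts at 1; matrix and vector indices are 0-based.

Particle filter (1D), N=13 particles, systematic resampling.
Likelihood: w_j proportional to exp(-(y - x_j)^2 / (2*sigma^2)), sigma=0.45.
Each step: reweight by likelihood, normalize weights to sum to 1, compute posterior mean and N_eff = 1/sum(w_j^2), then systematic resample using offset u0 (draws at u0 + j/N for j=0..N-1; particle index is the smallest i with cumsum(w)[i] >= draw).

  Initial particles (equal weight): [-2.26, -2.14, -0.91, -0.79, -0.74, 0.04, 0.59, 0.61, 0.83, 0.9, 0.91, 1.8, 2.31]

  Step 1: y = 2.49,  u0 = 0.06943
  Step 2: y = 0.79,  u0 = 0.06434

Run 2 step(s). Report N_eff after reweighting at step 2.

step 1: w=[0.0000, 0.0000, 0.0000, 0.0000, 0.0000, 0.0000, 0.0001, 0.0001, 0.0009, 0.0016, 0.0017, 0.2495, 0.7461]  mean=2.1764  Neff=1.6157  idx=[11, 11, 11, 12, 12, 12, 12, 12, 12, 12, 12, 12, 12]
step 2: w=[0.2930, 0.2930, 0.2930, 0.0121, 0.0121, 0.0121, 0.0121, 0.0121, 0.0121, 0.0121, 0.0121, 0.0121, 0.0121]  mean=1.8618  Neff=3.8618  idx=[0, 0, 0, 1, 1, 1, 1, 2, 2, 2, 2, 5, 11]

N_eff = 3.8618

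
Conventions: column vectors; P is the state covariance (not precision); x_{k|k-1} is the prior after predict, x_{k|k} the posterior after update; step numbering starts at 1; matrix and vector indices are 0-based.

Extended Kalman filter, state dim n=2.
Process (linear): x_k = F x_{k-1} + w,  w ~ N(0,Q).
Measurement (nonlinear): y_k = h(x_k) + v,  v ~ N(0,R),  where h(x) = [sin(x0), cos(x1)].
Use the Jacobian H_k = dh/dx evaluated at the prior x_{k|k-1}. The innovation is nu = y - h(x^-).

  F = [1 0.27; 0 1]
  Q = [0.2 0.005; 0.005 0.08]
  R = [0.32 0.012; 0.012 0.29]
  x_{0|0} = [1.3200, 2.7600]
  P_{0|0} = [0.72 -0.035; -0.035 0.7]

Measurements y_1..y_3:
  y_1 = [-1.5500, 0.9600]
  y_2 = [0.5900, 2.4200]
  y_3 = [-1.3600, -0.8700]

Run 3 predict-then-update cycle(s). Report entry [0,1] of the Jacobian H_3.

H_jac[0,1] = 0.0000

step 1: x^-=[2.0652, 2.7600]  P^-=[0.9521 0.1590; 0.1590 0.7800]  H_jac=[-0.4745 0.0000; 0.0000 -0.3724]  S=[0.5344 0.0401; 0.0401 0.3982]  K=[-0.8406 -0.0641; -0.0871 -0.7207]  nu=[-2.4303, 1.8881]  x^+=[3.9872, 1.6109]  P^+=[0.5685 0.0770; 0.0770 0.5641]
step 2: x^-=[4.4222, 1.6109]  P^-=[0.8512 0.2343; 0.2343 0.6441]  H_jac=[-0.2862 0.0000; 0.0000 -0.9992]  S=[0.3897 0.0790; 0.0790 0.9330]  K=[-0.5842 -0.2014; -0.0328 -0.6870]  nu=[1.5482, 2.4601]  x^+=[3.0222, -0.1299]  P^+=[0.6618 0.0655; 0.0655 0.1998]
step 3: x^-=[2.9871, -0.1299]  P^-=[0.9117 0.1244; 0.1244 0.2798]  H_jac=[-0.9881 0.0000; 0.0000 0.1295]  S=[1.2101 -0.0039; -0.0039 0.2947]  K=[-0.7443 0.0448; -0.1012 0.1216]  nu=[-1.5139, -1.8616]  x^+=[4.0305, -0.2031]  P^+=[0.2405 0.0313; 0.0313 0.2629]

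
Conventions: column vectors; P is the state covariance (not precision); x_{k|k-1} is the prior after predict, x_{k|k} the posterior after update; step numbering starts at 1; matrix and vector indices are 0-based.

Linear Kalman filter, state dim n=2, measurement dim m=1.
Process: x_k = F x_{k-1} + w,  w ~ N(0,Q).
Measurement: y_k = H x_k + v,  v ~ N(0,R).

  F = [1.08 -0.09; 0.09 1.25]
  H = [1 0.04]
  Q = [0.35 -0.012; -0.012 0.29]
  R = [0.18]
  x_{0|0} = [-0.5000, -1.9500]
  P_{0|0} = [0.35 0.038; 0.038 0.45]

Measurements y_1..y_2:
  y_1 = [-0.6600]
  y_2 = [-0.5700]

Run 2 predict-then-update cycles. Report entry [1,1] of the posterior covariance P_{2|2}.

P_post[1,1] = 1.8401

step 1: x^-=[-0.3645, -2.4825]  P^-=[0.7545 0.0224; 0.0224 1.0045]  S=[0.9379]  K=[0.8054; 0.0667]  nu=[-0.1962]  x^+=[-0.5225, -2.4956]  P^+=[0.1461 -0.0280; -0.0280 1.0003]
step 2: x^-=[-0.3397, -3.1665]  P^-=[0.5340 -0.1479; -0.1479 1.8479]  S=[0.7051]  K=[0.7489; -0.1050]  nu=[-0.1036]  x^+=[-0.4173, -3.1556]  P^+=[0.1385 -0.0925; -0.0925 1.8401]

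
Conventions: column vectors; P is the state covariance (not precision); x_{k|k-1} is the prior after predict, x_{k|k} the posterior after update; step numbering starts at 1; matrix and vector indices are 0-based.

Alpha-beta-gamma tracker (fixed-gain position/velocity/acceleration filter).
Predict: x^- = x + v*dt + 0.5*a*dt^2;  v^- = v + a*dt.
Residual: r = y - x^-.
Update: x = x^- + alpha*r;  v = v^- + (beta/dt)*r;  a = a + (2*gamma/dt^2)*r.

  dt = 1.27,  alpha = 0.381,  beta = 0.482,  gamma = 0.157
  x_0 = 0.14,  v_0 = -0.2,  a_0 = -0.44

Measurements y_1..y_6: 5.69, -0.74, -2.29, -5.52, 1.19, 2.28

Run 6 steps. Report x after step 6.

step 1: x_pred=-0.4688  r=6.1588  x^+=1.8777  v^+=1.5786  a^+=0.7590
step 2: x_pred=4.4947  r=-5.2347  x^+=2.5003  v^+=0.5559  a^+=-0.2601
step 3: x_pred=2.9965  r=-5.2865  x^+=0.9823  v^+=-1.7808  a^+=-1.2893
step 4: x_pred=-2.3190  r=-3.2010  x^+=-3.5386  v^+=-4.6330  a^+=-1.9124
step 5: x_pred=-10.9648  r=12.1548  x^+=-6.3338  v^+=-2.4487  a^+=0.4539
step 6: x_pred=-9.0777  r=11.3577  x^+=-4.7504  v^+=2.4382  a^+=2.6650

x_post = -4.7504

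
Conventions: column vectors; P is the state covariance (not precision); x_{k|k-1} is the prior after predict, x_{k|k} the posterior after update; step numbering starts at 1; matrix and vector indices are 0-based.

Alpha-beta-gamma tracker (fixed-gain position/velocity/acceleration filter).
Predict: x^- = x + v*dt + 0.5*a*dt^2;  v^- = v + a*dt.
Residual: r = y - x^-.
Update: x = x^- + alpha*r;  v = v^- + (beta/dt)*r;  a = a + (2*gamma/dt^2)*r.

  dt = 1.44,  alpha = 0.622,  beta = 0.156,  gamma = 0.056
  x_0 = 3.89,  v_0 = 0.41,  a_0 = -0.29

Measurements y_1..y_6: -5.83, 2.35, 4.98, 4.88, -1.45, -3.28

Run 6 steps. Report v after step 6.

step 1: x_pred=4.1797  r=-10.0097  x^+=-2.0463  v^+=-1.0920  a^+=-0.8306
step 2: x_pred=-4.4800  r=6.8300  x^+=-0.2317  v^+=-1.5482  a^+=-0.4617
step 3: x_pred=-2.9399  r=7.9199  x^+=1.9863  v^+=-1.3551  a^+=-0.0340
step 4: x_pred=-0.0003  r=4.8803  x^+=3.0352  v^+=-0.8753  a^+=0.2296
step 5: x_pred=2.0128  r=-3.4628  x^+=-0.1411  v^+=-0.9198  a^+=0.0426
step 6: x_pred=-1.4214  r=-1.8586  x^+=-2.5775  v^+=-1.0598  a^+=-0.0578

v_post = -1.0598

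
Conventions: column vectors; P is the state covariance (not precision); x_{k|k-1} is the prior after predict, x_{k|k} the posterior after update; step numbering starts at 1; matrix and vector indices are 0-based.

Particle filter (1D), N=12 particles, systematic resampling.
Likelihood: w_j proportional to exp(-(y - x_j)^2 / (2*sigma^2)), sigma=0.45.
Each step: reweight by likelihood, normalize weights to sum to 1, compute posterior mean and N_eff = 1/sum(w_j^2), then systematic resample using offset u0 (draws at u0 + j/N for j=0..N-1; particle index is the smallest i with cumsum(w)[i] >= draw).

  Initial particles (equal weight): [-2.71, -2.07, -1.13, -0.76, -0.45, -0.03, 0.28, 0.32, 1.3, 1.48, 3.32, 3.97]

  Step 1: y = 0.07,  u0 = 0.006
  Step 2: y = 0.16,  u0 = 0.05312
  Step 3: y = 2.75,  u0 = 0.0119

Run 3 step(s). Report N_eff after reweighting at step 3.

step 1: w=[0.0000, 0.0000, 0.0082, 0.0524, 0.1472, 0.2800, 0.2574, 0.2459, 0.0068, 0.0021, 0.0000, 0.0000]  mean=0.0391  Neff=4.3548  idx=[2, 4, 4, 5, 5, 5, 6, 6, 6, 7, 7, 7]
step 2: w=[0.0018, 0.0430, 0.0430, 0.0987, 0.0987, 0.0987, 0.1041, 0.1041, 0.1041, 0.1013, 0.1013, 0.1013]  mean=0.1350  Neff=10.3953  idx=[2, 3, 4, 5, 6, 6, 7, 8, 9, 10, 10, 11]
step 3: w=[0.0000, 0.0017, 0.0017, 0.0017, 0.0948, 0.0948, 0.0948, 0.0948, 0.1539, 0.1539, 0.1539, 0.1539]  mean=0.3030  Neff=7.6509  idx=[4, 4, 5, 6, 7, 8, 8, 9, 9, 10, 10, 11]

N_eff = 7.6509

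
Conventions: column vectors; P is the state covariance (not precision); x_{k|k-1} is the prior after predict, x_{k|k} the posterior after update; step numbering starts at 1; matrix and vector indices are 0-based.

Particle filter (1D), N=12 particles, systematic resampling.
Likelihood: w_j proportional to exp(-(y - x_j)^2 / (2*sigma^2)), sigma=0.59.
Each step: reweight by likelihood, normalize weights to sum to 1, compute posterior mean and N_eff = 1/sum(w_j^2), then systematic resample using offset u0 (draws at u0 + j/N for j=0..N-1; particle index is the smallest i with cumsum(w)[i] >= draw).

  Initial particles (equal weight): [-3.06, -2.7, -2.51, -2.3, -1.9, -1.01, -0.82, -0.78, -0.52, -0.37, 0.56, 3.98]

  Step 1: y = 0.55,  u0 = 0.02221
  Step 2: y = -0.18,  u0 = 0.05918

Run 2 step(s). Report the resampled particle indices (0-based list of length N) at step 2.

step 1: w=[0.0000, 0.0000, 0.0000, 0.0000, 0.0001, 0.0182, 0.0405, 0.0473, 0.1159, 0.1779, 0.6001, 0.0000]  mean=0.1212  Neff=2.4428  idx=[6, 7, 8, 9, 9, 10, 10, 10, 10, 10, 10, 10]
step 2: w=[0.0784, 0.0842, 0.1195, 0.1340, 0.1340, 0.0643, 0.0643, 0.0643, 0.0643, 0.0643, 0.0643, 0.0643]  mean=-0.0393  Neff=10.8287  idx=[0, 1, 2, 3, 3, 4, 5, 6, 7, 9, 10, 11]

resampled_idx = [0, 1, 2, 3, 3, 4, 5, 6, 7, 9, 10, 11]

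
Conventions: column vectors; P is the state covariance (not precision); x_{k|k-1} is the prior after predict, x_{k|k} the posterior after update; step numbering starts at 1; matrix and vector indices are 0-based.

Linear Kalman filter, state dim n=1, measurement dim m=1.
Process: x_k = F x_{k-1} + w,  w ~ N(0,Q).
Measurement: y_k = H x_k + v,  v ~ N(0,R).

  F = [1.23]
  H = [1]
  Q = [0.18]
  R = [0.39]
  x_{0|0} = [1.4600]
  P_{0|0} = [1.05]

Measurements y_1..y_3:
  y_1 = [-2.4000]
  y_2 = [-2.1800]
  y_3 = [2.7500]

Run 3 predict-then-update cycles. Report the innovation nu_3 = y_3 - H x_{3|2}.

innov = [5.3583]

step 1: x^-=[1.7958]  P^-=[1.7685]  S=[2.1585]  K=[0.8193]  nu=[-4.1958]  x^+=[-1.6419]  P^+=[0.3195]
step 2: x^-=[-2.0196]  P^-=[0.6634]  S=[1.0534]  K=[0.6298]  nu=[-0.1604]  x^+=[-2.1206]  P^+=[0.2456]
step 3: x^-=[-2.6083]  P^-=[0.5516]  S=[0.9416]  K=[0.5858]  nu=[5.3583]  x^+=[0.5306]  P^+=[0.2285]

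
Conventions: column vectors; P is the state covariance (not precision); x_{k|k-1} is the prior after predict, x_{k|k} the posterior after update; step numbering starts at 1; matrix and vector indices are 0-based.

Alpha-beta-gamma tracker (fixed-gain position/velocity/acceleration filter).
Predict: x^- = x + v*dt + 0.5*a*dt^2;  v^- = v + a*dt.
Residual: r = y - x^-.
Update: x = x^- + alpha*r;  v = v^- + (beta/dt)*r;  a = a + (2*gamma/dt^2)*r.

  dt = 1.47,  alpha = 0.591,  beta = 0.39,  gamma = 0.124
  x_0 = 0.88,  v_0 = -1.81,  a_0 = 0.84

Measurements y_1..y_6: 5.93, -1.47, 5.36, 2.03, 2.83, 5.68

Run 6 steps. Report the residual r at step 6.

step 1: x_pred=-0.8731  r=6.8031  x^+=3.1475  v^+=1.2297  a^+=1.6208
step 2: x_pred=6.7064  r=-8.1764  x^+=1.8741  v^+=1.4430  a^+=0.6824
step 3: x_pred=4.7327  r=0.6273  x^+=5.1034  v^+=2.6126  a^+=0.7544
step 4: x_pred=9.7590  r=-7.7290  x^+=5.1912  v^+=1.6710  a^+=-0.1326
step 5: x_pred=7.5042  r=-4.6742  x^+=4.7417  v^+=0.2359  a^+=-0.6691
step 6: x_pred=4.3656  r=1.3144  x^+=5.1424  v^+=-0.3989  a^+=-0.5182

resid = 1.3144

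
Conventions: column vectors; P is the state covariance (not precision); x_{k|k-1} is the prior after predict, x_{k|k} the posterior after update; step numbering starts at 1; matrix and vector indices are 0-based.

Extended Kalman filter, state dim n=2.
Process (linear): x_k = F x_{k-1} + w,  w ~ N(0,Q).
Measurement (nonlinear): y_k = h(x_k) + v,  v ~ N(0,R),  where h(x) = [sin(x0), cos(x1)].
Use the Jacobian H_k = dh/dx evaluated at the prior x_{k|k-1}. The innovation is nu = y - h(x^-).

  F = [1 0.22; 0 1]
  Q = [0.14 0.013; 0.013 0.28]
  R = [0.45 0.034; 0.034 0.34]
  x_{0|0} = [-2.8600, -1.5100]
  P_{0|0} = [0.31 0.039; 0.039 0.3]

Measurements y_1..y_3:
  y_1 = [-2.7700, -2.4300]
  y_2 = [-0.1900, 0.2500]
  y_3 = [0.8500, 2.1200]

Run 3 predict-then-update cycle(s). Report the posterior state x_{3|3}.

x_post = [-3.2737, -0.4926]

step 1: x^-=[-3.1922, -1.5100]  P^-=[0.4817 0.1180; 0.1180 0.5800]  H_jac=[-0.9987 0.0000; 0.0000 0.9982]  S=[0.9304 -0.0836; -0.0836 0.9179]  K=[-0.5097 0.0819; -0.0705 0.6243]  nu=[-2.8206, -2.4908]  x^+=[-1.9586, -2.8660]  P^+=[0.2269 0.0105; 0.0105 0.2103]
step 2: x^-=[-2.5891, -2.8660]  P^-=[0.3817 0.0698; 0.0698 0.4903]  H_jac=[-0.8512 0.0000; 0.0000 0.2721]  S=[0.7266 0.0178; 0.0178 0.3763]  K=[-0.4489 0.0717; -0.0906 0.3588]  nu=[0.3348, 1.2123]  x^+=[-2.6525, -2.4614]  P^+=[0.2345 0.0335; 0.0335 0.4370]
step 3: x^-=[-3.1940, -2.4614]  P^-=[0.4104 0.1427; 0.1427 0.7170]  H_jac=[-0.9986 0.0000; 0.0000 0.6289]  S=[0.8592 -0.0556; -0.0556 0.6236]  K=[-0.4703 0.1020; -0.1197 0.7124]  nu=[0.7977, 2.8975]  x^+=[-3.2737, -0.4926]  P^+=[0.2085 0.0297; 0.0297 0.3787]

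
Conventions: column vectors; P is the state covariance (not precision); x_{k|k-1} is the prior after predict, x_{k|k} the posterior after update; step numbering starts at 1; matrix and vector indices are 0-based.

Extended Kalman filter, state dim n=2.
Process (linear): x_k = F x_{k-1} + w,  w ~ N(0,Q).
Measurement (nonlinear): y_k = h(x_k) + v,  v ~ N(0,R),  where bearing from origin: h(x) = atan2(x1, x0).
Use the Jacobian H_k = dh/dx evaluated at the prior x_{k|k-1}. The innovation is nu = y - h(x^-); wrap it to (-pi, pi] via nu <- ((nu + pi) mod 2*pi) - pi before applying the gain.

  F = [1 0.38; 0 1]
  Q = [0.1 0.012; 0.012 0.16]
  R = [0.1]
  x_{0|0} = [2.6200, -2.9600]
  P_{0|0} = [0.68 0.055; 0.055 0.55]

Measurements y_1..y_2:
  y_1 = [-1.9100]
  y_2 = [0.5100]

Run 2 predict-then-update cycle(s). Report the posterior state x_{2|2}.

step 1: x^-=[1.4952, -2.9600]  P^-=[0.9012 0.2760; 0.2760 0.7100]  H_jac=[0.2692 0.1360]  S=[0.1986]  K=[1.4102; 0.8601]  nu=[-0.8070]  x^+=[0.3572, -3.6540]  P^+=[0.5062 0.0351; 0.0351 0.5631]
step 2: x^-=[-1.0313, -3.6540]  P^-=[0.7142 0.2611; 0.2611 0.7231]  H_jac=[0.2535 -0.0715]  S=[0.1401]  K=[1.1587; 0.1031]  nu=[2.3559]  x^+=[1.6984, -3.4112]  P^+=[0.5261 0.2443; 0.2443 0.7216]

x_post = [1.6984, -3.4112]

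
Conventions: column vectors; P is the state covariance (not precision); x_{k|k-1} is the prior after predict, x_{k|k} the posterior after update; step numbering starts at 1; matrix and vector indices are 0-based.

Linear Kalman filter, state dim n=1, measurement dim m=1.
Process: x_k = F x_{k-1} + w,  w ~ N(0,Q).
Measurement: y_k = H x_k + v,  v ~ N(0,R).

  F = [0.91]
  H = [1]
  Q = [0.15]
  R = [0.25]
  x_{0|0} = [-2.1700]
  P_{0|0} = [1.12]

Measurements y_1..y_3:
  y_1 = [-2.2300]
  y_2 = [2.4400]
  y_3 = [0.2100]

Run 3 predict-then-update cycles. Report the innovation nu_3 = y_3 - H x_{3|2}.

innov = [-0.2380]

step 1: x^-=[-1.9747]  P^-=[1.0775]  S=[1.3275]  K=[0.8117]  nu=[-0.2553]  x^+=[-2.1819]  P^+=[0.2029]
step 2: x^-=[-1.9855]  P^-=[0.3180]  S=[0.5680]  K=[0.5599]  nu=[4.4255]  x^+=[0.4923]  P^+=[0.1400]
step 3: x^-=[0.4480]  P^-=[0.2659]  S=[0.5159]  K=[0.5154]  nu=[-0.2380]  x^+=[0.3253]  P^+=[0.1289]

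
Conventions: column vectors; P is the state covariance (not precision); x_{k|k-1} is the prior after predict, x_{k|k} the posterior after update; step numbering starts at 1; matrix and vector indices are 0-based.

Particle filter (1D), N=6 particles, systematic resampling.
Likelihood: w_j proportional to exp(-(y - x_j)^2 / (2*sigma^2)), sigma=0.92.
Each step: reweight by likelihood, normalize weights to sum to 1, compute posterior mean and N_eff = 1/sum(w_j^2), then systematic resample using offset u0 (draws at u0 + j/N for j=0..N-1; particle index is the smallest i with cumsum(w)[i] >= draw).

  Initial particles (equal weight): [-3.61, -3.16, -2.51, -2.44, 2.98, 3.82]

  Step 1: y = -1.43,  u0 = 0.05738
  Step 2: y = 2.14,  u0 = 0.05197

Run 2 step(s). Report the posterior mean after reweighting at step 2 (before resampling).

post_mean = -2.4779

step 1: w=[0.0471, 0.1333, 0.3921, 0.4275, 0.0000, 0.0000]  mean=-2.6185  Neff=2.8054  idx=[1, 2, 2, 2, 3, 3]
step 2: w=[0.0037, 0.1680, 0.1680, 0.1680, 0.2461, 0.2461]  mean=-2.4779  Neff=4.8577  idx=[1, 2, 3, 4, 4, 5]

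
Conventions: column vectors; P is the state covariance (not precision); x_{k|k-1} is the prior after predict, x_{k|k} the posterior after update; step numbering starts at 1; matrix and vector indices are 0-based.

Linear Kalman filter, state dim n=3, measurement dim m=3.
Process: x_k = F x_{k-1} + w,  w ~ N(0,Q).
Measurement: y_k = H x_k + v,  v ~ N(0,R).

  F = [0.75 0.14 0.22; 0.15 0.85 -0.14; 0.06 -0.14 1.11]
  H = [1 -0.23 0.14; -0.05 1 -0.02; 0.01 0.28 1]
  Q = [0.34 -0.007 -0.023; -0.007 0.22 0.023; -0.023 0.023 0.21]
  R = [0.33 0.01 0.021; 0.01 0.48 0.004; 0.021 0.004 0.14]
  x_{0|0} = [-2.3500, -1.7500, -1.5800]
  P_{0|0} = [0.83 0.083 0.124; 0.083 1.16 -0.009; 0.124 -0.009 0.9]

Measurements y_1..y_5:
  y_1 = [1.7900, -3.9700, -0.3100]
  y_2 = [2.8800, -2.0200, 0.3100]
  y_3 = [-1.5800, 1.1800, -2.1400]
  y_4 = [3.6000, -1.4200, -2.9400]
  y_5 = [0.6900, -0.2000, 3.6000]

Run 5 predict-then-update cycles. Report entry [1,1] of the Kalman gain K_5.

step 1: x^-=[-2.3551, -1.6188, -1.6498]  P^-=[0.9310 0.2409 0.3071; 0.2409 1.1125 -0.2340; 0.3071 -0.2340 1.3625]  S=[1.3368 -0.0947 0.5685; -0.0947 1.5813 0.0387; 0.5685 0.0387 1.4663]  K=[0.7054 0.1617 -0.0160; -0.0019 0.6979 0.0368; 0.0235 -0.1951 0.8827]  nu=[4.0037, -2.5020, 1.8166]  x^+=[0.0356, -3.3057, 0.5360]  P^+=[0.2587 0.0972 -0.0166; 0.0972 0.3382 -0.0878; -0.0166 -0.0878 0.1480]
step 2: x^-=[-0.3182, -2.8795, 1.0598]  P^-=[0.5089 0.1083 -0.0162; 0.1083 0.5195 -0.1222; -0.0162 -0.1222 0.4234]  S=[0.8282 -0.0438 0.0891; -0.0438 0.9949 0.0196; 0.0891 0.0196 0.5360]  K=[0.5947 0.1111 -0.0670; -0.0098 0.5181 0.0281; -0.0003 -0.1449 0.7311]  nu=[2.3875, 0.8648, 0.0596]  x^+=[1.1938, -2.4531, 0.9773]  P^+=[0.2144 0.0694 -0.0180; 0.0694 0.2509 -0.0651; -0.0180 -0.0651 0.1202]
step 3: x^-=[0.7669, -2.0429, 1.4998]  P^-=[0.4760 0.0794 -0.0190; 0.0794 0.4424 -0.0871; -0.0190 -0.0871 0.3804]  S=[0.8006 -0.0484 0.0702; -0.0484 0.9192 0.0340; 0.0702 0.0340 0.5065]  K=[0.5803 0.0940 -0.0709; -0.0183 0.4762 0.0447; -0.0023 -0.1285 0.7116]  nu=[-3.0268, 3.2912, -3.0755]  x^+=[-0.4618, -0.5575, -1.1046]  P^+=[0.2072 0.0607 -0.0164; 0.0607 0.2305 -0.0574; -0.0164 -0.0574 0.1153]
step 4: x^-=[-0.6674, -0.3885, -1.1757]  P^-=[0.4704 0.0717 -0.0169; 0.0717 0.4233 -0.0765; -0.0169 -0.0765 0.3719]  S=[0.7973 -0.0500 0.0681; -0.0500 0.9004 0.0393; 0.0681 0.0393 0.5024]  K=[0.5779 0.0890 -0.0697; -0.0209 0.4644 0.0515; -0.0020 -0.1233 0.7073]  nu=[4.3426, -1.0883, -1.6488]  x^+=[1.8601, -1.0695, -2.2163]  P^+=[0.2057 0.0582 -0.0156; 0.0582 0.2247 -0.0549; -0.0156 -0.0549 0.1140]
step 5: x^-=[0.7578, -0.3198, -2.1988]  P^-=[0.4693 0.0696 -0.0160; 0.0696 0.4178 -0.0732; -0.0160 -0.0732 0.3696]  S=[0.7969 -0.0503 0.0678; -0.0503 0.8950 0.0411; 0.0678 0.0411 0.5015]  K=[0.5774 0.0876 -0.0689; -0.0215 0.4608 0.0539; -0.0018 -0.1216 0.7060]  nu=[0.1665, 0.1137, 5.8807]  x^+=[0.4587, 0.0459, 1.9391]  P^+=[0.2054 0.0575 -0.0153; 0.0575 0.2230 -0.0541; -0.0153 -0.0541 0.1136]

K[1,1] = 0.4608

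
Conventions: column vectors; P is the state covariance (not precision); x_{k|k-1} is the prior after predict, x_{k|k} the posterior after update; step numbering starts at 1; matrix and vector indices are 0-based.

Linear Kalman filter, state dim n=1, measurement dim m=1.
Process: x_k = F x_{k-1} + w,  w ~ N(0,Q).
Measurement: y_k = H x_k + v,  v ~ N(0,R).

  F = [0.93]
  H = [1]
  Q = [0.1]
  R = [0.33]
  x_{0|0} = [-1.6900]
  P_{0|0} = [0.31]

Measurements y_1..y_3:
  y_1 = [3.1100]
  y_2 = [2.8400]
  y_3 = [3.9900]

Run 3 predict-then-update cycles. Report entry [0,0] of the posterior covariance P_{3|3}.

P_post[0,0] = 0.1331

step 1: x^-=[-1.5717]  P^-=[0.3681]  S=[0.6981]  K=[0.5273]  nu=[4.6817]  x^+=[0.8970]  P^+=[0.1740]
step 2: x^-=[0.8342]  P^-=[0.2505]  S=[0.5805]  K=[0.4315]  nu=[2.0058]  x^+=[1.6997]  P^+=[0.1424]
step 3: x^-=[1.5808]  P^-=[0.2232]  S=[0.5532]  K=[0.4034]  nu=[2.4092]  x^+=[2.5527]  P^+=[0.1331]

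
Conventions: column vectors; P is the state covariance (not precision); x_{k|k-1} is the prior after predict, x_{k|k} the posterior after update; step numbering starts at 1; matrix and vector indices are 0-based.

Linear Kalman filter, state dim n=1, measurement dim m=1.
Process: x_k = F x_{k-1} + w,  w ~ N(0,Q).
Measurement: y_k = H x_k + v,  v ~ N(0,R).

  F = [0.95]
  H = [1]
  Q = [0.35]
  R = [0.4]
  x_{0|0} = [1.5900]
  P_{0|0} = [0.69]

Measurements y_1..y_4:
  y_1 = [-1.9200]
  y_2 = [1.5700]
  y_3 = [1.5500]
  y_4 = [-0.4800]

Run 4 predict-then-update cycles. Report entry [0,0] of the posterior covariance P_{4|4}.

step 1: x^-=[1.5105]  P^-=[0.9727]  S=[1.3727]  K=[0.7086]  nu=[-3.4305]  x^+=[-0.9204]  P^+=[0.2834]
step 2: x^-=[-0.8744]  P^-=[0.6058]  S=[1.0058]  K=[0.6023]  nu=[2.4444]  x^+=[0.5979]  P^+=[0.2409]
step 3: x^-=[0.5680]  P^-=[0.5674]  S=[0.9674]  K=[0.5865]  nu=[0.9820]  x^+=[1.1440]  P^+=[0.2346]
step 4: x^-=[1.0868]  P^-=[0.5617]  S=[0.9617]  K=[0.5841]  nu=[-1.5668]  x^+=[0.1716]  P^+=[0.2336]

P_post[0,0] = 0.2336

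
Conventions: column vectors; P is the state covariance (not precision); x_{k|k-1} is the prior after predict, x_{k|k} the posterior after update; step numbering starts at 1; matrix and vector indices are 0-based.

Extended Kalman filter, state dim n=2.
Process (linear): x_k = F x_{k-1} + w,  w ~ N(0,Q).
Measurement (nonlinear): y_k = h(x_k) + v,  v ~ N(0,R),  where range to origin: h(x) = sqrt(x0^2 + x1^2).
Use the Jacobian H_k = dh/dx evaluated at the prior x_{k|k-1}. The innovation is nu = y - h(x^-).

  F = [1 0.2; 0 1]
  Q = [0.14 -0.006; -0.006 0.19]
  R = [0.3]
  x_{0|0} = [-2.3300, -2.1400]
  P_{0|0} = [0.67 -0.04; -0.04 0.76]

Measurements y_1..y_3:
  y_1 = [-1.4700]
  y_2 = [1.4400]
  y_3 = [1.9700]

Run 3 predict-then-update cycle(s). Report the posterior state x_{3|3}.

step 1: x^-=[-2.7580, -2.1400]  P^-=[0.8244 0.1060; 0.1060 0.9500]  H_jac=[-0.7901 -0.6130]  S=[1.2743]  K=[-0.5621; -0.5227]  nu=[-4.9609]  x^+=[0.0306, 0.4533]  P^+=[0.4217 -0.2684; -0.2684 0.6018]
step 2: x^-=[0.1213, 0.4533]  P^-=[0.4784 -0.1541; -0.1541 0.7918]  H_jac=[0.2585 0.9660]  S=[0.9939]  K=[-0.0253; 0.7295]  nu=[0.9708]  x^+=[0.0967, 1.1615]  P^+=[0.4778 -0.1357; -0.1357 0.2629]
step 3: x^-=[0.3290, 1.1615]  P^-=[0.5740 -0.0892; -0.0892 0.4529]  H_jac=[0.2725 0.9621]  S=[0.7151]  K=[0.0988; 0.5753]  nu=[0.7628]  x^+=[0.4044, 1.6003]  P^+=[0.5670 -0.1298; -0.1298 0.2162]

x_post = [0.4044, 1.6003]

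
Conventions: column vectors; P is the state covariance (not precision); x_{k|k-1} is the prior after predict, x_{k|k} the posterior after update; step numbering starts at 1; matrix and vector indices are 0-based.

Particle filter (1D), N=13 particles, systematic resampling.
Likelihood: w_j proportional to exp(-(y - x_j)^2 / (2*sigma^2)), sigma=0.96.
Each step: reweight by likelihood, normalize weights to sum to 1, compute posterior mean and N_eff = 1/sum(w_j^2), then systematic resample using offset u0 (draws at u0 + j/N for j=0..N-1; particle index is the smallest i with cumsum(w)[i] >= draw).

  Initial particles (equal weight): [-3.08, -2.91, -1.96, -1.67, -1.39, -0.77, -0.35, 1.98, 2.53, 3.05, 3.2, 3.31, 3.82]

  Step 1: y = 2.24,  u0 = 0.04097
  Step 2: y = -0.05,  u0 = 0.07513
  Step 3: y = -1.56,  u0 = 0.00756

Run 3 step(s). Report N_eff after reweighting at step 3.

step 1: w=[0.0000, 0.0000, 0.0000, 0.0001, 0.0002, 0.0018, 0.0065, 0.2376, 0.2355, 0.1727, 0.1495, 0.1325, 0.0636]  mean=2.7490  Neff=5.3834  idx=[7, 7, 7, 8, 8, 8, 9, 9, 10, 10, 11, 11, 12]
step 2: w=[0.2523, 0.2523, 0.2523, 0.0637, 0.0637, 0.0637, 0.0128, 0.0128, 0.0077, 0.0077, 0.0052, 0.0052, 0.0007]  mean=2.1463  Neff=4.9119  idx=[0, 0, 0, 1, 1, 1, 2, 2, 2, 3, 4, 5, 11]
step 3: w=[0.1074, 0.1074, 0.1074, 0.1074, 0.1074, 0.1074, 0.1074, 0.1074, 0.1074, 0.0110, 0.0110, 0.0110, 0.0002]  mean=1.9985  Neff=9.5973  idx=[0, 0, 1, 2, 2, 3, 4, 5, 5, 6, 7, 7, 8]

N_eff = 9.5973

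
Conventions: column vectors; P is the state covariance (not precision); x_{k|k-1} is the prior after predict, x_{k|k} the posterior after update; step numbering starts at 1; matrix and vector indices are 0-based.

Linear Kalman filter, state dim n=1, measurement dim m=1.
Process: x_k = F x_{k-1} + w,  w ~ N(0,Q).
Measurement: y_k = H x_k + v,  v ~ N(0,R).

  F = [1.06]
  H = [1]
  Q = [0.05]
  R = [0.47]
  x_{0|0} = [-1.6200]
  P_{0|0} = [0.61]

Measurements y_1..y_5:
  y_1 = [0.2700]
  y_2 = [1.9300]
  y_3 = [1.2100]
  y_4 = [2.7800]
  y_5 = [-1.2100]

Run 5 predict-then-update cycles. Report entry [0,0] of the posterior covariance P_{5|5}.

P_post[0,0] = 0.1556

step 1: x^-=[-1.7172]  P^-=[0.7354]  S=[1.2054]  K=[0.6101]  nu=[1.9872]  x^+=[-0.5048]  P^+=[0.2867]
step 2: x^-=[-0.5351]  P^-=[0.3722]  S=[0.8422]  K=[0.4419]  nu=[2.4651]  x^+=[0.5543]  P^+=[0.2077]
step 3: x^-=[0.5875]  P^-=[0.2834]  S=[0.7534]  K=[0.3761]  nu=[0.6225]  x^+=[0.8217]  P^+=[0.1768]
step 4: x^-=[0.8710]  P^-=[0.2486]  S=[0.7186]  K=[0.3460]  nu=[1.9090]  x^+=[1.5315]  P^+=[0.1626]
step 5: x^-=[1.6234]  P^-=[0.2327]  S=[0.7027]  K=[0.3312]  nu=[-2.8334]  x^+=[0.6851]  P^+=[0.1556]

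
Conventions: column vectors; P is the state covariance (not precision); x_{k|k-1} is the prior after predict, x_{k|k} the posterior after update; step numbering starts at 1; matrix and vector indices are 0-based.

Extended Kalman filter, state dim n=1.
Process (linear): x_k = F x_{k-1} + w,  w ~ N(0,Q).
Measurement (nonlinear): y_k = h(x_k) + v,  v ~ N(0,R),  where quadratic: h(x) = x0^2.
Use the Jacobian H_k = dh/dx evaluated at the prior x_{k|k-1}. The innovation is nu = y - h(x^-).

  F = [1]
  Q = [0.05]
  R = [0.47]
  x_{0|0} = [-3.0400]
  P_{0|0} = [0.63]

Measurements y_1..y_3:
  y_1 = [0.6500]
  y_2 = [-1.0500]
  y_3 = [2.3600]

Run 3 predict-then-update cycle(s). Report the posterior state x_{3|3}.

x_post = [-1.2492]

step 1: x^-=[-3.0400]  P^-=[0.6800]  H_jac=[-6.0800]  S=[25.6072]  K=[-0.1615]  nu=[-8.5916]  x^+=[-1.6528]  P^+=[0.0125]
step 2: x^-=[-1.6528]  P^-=[0.0625]  H_jac=[-3.3057]  S=[1.1528]  K=[-0.1792]  nu=[-3.7819]  x^+=[-0.9752]  P^+=[0.0255]
step 3: x^-=[-0.9752]  P^-=[0.0755]  H_jac=[-1.9505]  S=[0.7571]  K=[-0.1944]  nu=[1.4089]  x^+=[-1.2492]  P^+=[0.0469]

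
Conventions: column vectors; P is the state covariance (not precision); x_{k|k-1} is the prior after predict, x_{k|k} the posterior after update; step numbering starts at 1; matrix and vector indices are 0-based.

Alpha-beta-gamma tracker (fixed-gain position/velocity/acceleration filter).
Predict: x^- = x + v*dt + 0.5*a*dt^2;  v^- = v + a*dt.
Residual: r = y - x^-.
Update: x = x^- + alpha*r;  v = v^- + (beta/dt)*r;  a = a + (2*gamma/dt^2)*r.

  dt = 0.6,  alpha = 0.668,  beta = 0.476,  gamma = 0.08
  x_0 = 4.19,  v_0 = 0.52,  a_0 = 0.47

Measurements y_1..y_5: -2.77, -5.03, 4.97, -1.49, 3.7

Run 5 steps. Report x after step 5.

step 1: x_pred=4.5866  r=-7.3566  x^+=-0.3276  v^+=-5.0342  a^+=-2.7996
step 2: x_pred=-3.8521  r=-1.1779  x^+=-4.6389  v^+=-7.6485  a^+=-3.3231
step 3: x_pred=-9.8262  r=14.7962  x^+=0.0577  v^+=2.0959  a^+=3.2530
step 4: x_pred=1.9008  r=-3.3908  x^+=-0.3643  v^+=1.3577  a^+=1.7460
step 5: x_pred=0.7646  r=2.9354  x^+=2.7255  v^+=4.7340  a^+=3.0506

x_post = 2.7255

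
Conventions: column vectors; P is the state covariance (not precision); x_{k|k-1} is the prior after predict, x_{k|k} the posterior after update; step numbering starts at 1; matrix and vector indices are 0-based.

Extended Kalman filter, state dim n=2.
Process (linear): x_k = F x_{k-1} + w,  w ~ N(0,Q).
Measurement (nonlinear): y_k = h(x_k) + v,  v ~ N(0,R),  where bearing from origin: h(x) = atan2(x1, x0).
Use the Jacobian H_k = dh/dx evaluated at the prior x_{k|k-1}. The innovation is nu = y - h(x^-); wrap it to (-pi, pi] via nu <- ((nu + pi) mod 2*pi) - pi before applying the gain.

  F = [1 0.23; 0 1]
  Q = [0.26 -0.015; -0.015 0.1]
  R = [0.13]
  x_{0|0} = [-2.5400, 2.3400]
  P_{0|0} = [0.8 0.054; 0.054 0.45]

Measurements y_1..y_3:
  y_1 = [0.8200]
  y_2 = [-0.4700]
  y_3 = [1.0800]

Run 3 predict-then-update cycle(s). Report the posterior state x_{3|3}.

x_post = [3.5668, 3.3069]

step 1: x^-=[-2.0018, 2.3400]  P^-=[1.1086 0.1425; 0.1425 0.5500]  H_jac=[-0.2468 -0.2111]  S=[0.2369]  K=[-1.2820; -0.6386]  nu=[-1.4585]  x^+=[-0.1321, 3.2714]  P^+=[0.7194 -0.0514; -0.0514 0.4534]
step 2: x^-=[0.6203, 3.2714]  P^-=[0.9797 0.0379; 0.0379 0.5534]  H_jac=[-0.2951 0.0560]  S=[0.2158]  K=[-1.3299; 0.0917]  nu=[-1.8534]  x^+=[3.0851, 3.1014]  P^+=[0.5981 0.0642; 0.0642 0.5516]
step 3: x^-=[3.7984, 3.1014]  P^-=[0.9168 0.1760; 0.1760 0.6516]  H_jac=[-0.1290 0.1580]  S=[0.1543]  K=[-0.5860; 0.5198]  nu=[0.3953]  x^+=[3.5668, 3.3069]  P^+=[0.8638 0.2230; 0.2230 0.6099]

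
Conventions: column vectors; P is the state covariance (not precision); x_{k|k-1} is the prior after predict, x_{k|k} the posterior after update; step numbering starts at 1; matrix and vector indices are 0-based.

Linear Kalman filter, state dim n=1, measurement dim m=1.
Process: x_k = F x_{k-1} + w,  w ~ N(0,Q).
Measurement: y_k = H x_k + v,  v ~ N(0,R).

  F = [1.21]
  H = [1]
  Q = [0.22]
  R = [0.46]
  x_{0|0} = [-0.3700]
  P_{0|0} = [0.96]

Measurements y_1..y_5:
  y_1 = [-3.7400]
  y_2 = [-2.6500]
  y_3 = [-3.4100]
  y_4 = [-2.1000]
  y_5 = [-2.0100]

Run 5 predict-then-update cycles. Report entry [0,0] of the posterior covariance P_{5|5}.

P_post[0,0] = 0.2612

step 1: x^-=[-0.4477]  P^-=[1.6255]  S=[2.0855]  K=[0.7794]  nu=[-3.2923]  x^+=[-3.0138]  P^+=[0.3585]
step 2: x^-=[-3.6467]  P^-=[0.7449]  S=[1.2049]  K=[0.6182]  nu=[0.9967]  x^+=[-3.0305]  P^+=[0.2844]
step 3: x^-=[-3.6669]  P^-=[0.6364]  S=[1.0964]  K=[0.5804]  nu=[0.2569]  x^+=[-3.5178]  P^+=[0.2670]
step 4: x^-=[-4.2565]  P^-=[0.6109]  S=[1.0709]  K=[0.5705]  nu=[2.1565]  x^+=[-3.0263]  P^+=[0.2624]
step 5: x^-=[-3.6618]  P^-=[0.6042]  S=[1.0642]  K=[0.5677]  nu=[1.6518]  x^+=[-2.7240]  P^+=[0.2612]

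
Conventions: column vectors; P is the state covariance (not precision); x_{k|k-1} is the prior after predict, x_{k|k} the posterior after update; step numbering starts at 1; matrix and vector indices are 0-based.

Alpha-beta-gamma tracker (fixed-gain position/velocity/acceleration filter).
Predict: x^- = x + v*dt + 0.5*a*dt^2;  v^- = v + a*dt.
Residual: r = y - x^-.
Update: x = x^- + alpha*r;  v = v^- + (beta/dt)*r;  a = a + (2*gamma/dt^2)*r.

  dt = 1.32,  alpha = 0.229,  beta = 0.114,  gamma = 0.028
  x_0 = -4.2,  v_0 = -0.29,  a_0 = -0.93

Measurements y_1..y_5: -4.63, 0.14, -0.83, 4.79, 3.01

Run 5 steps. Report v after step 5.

v_post = -0.1305

step 1: x_pred=-5.3930  r=0.7630  x^+=-5.2183  v^+=-1.4517  a^+=-0.9055
step 2: x_pred=-7.9234  r=8.0634  x^+=-6.0769  v^+=-1.9505  a^+=-0.6463
step 3: x_pred=-9.2147  r=8.3847  x^+=-7.2946  v^+=-2.0796  a^+=-0.3768
step 4: x_pred=-10.3679  r=15.1579  x^+=-6.8968  v^+=-1.2679  a^+=0.1103
step 5: x_pred=-8.4743  r=11.4843  x^+=-5.8444  v^+=-0.1305  a^+=0.4794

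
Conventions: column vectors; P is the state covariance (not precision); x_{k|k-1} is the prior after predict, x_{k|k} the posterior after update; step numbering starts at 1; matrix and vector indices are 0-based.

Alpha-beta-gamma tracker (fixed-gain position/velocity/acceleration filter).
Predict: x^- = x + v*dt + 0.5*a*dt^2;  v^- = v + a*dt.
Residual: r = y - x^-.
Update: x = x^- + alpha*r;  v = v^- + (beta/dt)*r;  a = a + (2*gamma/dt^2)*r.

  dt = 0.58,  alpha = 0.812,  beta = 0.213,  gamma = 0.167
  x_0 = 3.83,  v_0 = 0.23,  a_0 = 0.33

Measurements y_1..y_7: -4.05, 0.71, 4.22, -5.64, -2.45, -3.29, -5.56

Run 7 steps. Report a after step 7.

step 1: x_pred=4.0189  r=-8.0689  x^+=-2.5330  v^+=-2.5418  a^+=-7.6813
step 2: x_pred=-5.2993  r=6.0093  x^+=-0.4198  v^+=-4.7901  a^+=-1.7149
step 3: x_pred=-3.4865  r=7.7065  x^+=2.7712  v^+=-2.9546  a^+=5.9366
step 4: x_pred=2.0560  r=-7.6960  x^+=-4.1931  v^+=-2.3377  a^+=-1.7045
step 5: x_pred=-5.8357  r=3.3857  x^+=-3.0865  v^+=-2.0830  a^+=1.6571
step 6: x_pred=-4.0159  r=0.7259  x^+=-3.4265  v^+=-0.8553  a^+=2.3778
step 7: x_pred=-3.5226  r=-2.0374  x^+=-5.1770  v^+=-0.2244  a^+=0.3549

a_post = 0.3549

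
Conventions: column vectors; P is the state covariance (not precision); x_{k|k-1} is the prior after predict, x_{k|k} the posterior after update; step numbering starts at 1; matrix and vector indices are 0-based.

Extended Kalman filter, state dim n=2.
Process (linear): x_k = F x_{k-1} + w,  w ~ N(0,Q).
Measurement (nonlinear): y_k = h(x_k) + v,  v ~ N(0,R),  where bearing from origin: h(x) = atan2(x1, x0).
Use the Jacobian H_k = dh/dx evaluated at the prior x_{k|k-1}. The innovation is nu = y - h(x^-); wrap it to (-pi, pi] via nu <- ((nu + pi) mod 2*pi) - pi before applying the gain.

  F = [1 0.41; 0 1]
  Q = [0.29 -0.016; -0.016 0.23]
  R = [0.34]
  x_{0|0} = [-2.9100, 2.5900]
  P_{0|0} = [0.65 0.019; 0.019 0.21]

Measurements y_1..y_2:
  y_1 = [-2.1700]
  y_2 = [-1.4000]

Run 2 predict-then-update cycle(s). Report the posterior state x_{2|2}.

step 1: x^-=[-1.8481, 2.5900]  P^-=[0.9909 0.0891; 0.0891 0.4400]  H_jac=[-0.2558 -0.1826]  S=[0.4278]  K=[-0.6305; -0.2410]  nu=[1.9226]  x^+=[-3.0604, 2.1266]  P^+=[0.8208 0.0241; 0.0241 0.4151]
step 2: x^-=[-2.1885, 2.1266]  P^-=[1.2003 0.1783; 0.1783 0.6451]  H_jac=[-0.2284 -0.2350]  S=[0.4574]  K=[-0.6909; -0.4205]  nu=[2.5127]  x^+=[-3.9246, 1.0700]  P^+=[0.9820 0.0454; 0.0454 0.5643]

x_post = [-3.9246, 1.0700]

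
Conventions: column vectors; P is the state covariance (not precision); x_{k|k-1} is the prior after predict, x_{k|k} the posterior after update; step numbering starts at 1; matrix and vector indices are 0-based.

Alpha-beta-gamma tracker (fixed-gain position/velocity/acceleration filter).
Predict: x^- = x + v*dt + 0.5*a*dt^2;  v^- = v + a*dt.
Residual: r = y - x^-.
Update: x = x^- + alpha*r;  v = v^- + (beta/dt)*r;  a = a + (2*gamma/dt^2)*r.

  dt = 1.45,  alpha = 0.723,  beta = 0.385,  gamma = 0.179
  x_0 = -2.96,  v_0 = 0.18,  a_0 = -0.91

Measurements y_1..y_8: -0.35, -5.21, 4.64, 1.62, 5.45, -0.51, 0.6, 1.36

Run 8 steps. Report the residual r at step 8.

step 1: x_pred=-3.6556  r=3.3056  x^+=-1.2657  v^+=-0.2618  a^+=-0.3471
step 2: x_pred=-2.0102  r=-3.1998  x^+=-4.3237  v^+=-1.6147  a^+=-0.8920
step 3: x_pred=-7.6027  r=12.2427  x^+=1.2488  v^+=0.3425  a^+=1.1926
step 4: x_pred=2.9992  r=-1.3792  x^+=2.0020  v^+=1.7057  a^+=0.9578
step 5: x_pred=5.4821  r=-0.0321  x^+=5.4589  v^+=3.0859  a^+=0.9523
step 6: x_pred=10.9346  r=-11.4446  x^+=2.6602  v^+=1.4281  a^+=-0.9964
step 7: x_pred=3.6834  r=-3.0834  x^+=1.4541  v^+=-0.8354  a^+=-1.5214
step 8: x_pred=-1.3566  r=2.7166  x^+=0.6075  v^+=-2.3201  a^+=-1.0588

resid = 2.7166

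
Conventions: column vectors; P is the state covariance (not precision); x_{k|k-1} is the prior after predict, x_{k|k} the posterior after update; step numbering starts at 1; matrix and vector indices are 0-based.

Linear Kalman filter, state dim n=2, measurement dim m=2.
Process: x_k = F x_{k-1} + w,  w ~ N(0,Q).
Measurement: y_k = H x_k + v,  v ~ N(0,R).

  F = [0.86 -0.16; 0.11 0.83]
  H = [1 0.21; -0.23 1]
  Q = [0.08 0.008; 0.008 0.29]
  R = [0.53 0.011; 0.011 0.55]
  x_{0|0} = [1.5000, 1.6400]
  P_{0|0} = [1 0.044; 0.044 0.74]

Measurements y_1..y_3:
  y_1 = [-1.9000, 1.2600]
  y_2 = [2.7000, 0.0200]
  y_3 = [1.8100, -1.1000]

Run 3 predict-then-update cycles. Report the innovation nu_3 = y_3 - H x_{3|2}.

step 1: x^-=[1.0276, 1.5262]  P^-=[0.8264 0.0350; 0.0350 0.8199]  S=[1.4073 0.0264; 0.0264 1.3976]  K=[0.5948 -0.1222; 0.1364 0.5784]  nu=[-3.2481, -0.0299]  x^+=[-0.9006, 1.0660]  P^+=[0.3116 0.0110; 0.0110 0.3221]
step 2: x^-=[-0.9451, 0.7857]  P^-=[0.3157 0.0023; 0.0023 0.5177]  S=[0.8695 0.0493; 0.0493 1.0833]  K=[0.3682 -0.0816; 0.1009 0.4728]  nu=[3.4801, -0.9831]  x^+=[0.4167, 0.6721]  P^+=[0.1935 0.0037; 0.0037 0.2620]
step 3: x^-=[0.2508, 0.6037]  P^-=[0.2288 -0.0059; -0.0059 0.4735]  S=[0.7772 0.0522; 0.0522 1.0383]  K=[0.2976 -0.0714; 0.0899 0.4528]  nu=[1.4324, -1.6460]  x^+=[0.7945, -0.0129]  P^+=[0.1569 0.0001; 0.0001 0.2501]

innov = [1.4324, -1.6460]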